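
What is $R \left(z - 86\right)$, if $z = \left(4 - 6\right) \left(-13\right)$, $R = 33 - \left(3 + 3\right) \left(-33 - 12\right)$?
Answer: $-18180$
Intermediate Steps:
$R = 303$ ($R = 33 - 6 \left(-45\right) = 33 - -270 = 33 + 270 = 303$)
$z = 26$ ($z = \left(4 - 6\right) \left(-13\right) = \left(-2\right) \left(-13\right) = 26$)
$R \left(z - 86\right) = 303 \left(26 - 86\right) = 303 \left(-60\right) = -18180$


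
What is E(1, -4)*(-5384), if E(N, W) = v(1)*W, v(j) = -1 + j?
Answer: 0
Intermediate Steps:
E(N, W) = 0 (E(N, W) = (-1 + 1)*W = 0*W = 0)
E(1, -4)*(-5384) = 0*(-5384) = 0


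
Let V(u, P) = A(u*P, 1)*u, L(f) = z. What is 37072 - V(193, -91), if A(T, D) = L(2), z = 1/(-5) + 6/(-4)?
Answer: 374001/10 ≈ 37400.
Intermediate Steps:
z = -17/10 (z = 1*(-1/5) + 6*(-1/4) = -1/5 - 3/2 = -17/10 ≈ -1.7000)
L(f) = -17/10
A(T, D) = -17/10
V(u, P) = -17*u/10
37072 - V(193, -91) = 37072 - (-17)*193/10 = 37072 - 1*(-3281/10) = 37072 + 3281/10 = 374001/10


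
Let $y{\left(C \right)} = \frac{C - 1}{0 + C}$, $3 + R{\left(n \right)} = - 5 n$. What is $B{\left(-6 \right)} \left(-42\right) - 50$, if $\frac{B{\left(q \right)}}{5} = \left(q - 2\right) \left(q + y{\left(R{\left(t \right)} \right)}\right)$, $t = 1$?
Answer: $-8240$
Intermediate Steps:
$R{\left(n \right)} = -3 - 5 n$
$y{\left(C \right)} = \frac{-1 + C}{C}$
$B{\left(q \right)} = 5 \left(-2 + q\right) \left(\frac{9}{8} + q\right)$ ($B{\left(q \right)} = 5 \left(q - 2\right) \left(q + \frac{-1 - 8}{-3 - 5}\right) = 5 \left(-2 + q\right) \left(q + \frac{-1 - 8}{-3 - 5}\right) = 5 \left(-2 + q\right) \left(q + \frac{-1 - 8}{-8}\right) = 5 \left(-2 + q\right) \left(q - - \frac{9}{8}\right) = 5 \left(-2 + q\right) \left(q + \frac{9}{8}\right) = 5 \left(-2 + q\right) \left(\frac{9}{8} + q\right)$)
$B{\left(-6 \right)} \left(-42\right) - 50 = \left(- \frac{45}{4} + 5 \left(-6\right)^{2} - - \frac{105}{4}\right) \left(-42\right) - 50 = \left(- \frac{45}{4} + 5 \cdot 36 + \frac{105}{4}\right) \left(-42\right) - 50 = \left(- \frac{45}{4} + 180 + \frac{105}{4}\right) \left(-42\right) - 50 = 195 \left(-42\right) - 50 = -8190 - 50 = -8240$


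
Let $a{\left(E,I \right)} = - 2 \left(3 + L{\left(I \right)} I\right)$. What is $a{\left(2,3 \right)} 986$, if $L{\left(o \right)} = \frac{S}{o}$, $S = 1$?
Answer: $-7888$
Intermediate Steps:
$L{\left(o \right)} = \frac{1}{o}$ ($L{\left(o \right)} = 1 \frac{1}{o} = \frac{1}{o}$)
$a{\left(E,I \right)} = -8$ ($a{\left(E,I \right)} = - 2 \left(3 + \frac{I}{I}\right) = - 2 \left(3 + 1\right) = \left(-2\right) 4 = -8$)
$a{\left(2,3 \right)} 986 = \left(-8\right) 986 = -7888$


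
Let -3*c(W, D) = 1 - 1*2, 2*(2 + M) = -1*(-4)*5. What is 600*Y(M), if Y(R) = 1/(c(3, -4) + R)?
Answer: 72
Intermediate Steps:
M = 8 (M = -2 + (-1*(-4)*5)/2 = -2 + (4*5)/2 = -2 + (½)*20 = -2 + 10 = 8)
c(W, D) = ⅓ (c(W, D) = -(1 - 1*2)/3 = -(1 - 2)/3 = -⅓*(-1) = ⅓)
Y(R) = 1/(⅓ + R)
600*Y(M) = 600*(3/(1 + 3*8)) = 600*(3/(1 + 24)) = 600*(3/25) = 72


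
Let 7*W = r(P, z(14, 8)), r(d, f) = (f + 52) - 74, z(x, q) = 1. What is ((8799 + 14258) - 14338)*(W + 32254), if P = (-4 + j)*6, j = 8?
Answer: 281196469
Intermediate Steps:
P = 24 (P = (-4 + 8)*6 = 4*6 = 24)
r(d, f) = -22 + f (r(d, f) = (52 + f) - 74 = -22 + f)
W = -3 (W = (-22 + 1)/7 = (1/7)*(-21) = -3)
((8799 + 14258) - 14338)*(W + 32254) = ((8799 + 14258) - 14338)*(-3 + 32254) = (23057 - 14338)*32251 = 8719*32251 = 281196469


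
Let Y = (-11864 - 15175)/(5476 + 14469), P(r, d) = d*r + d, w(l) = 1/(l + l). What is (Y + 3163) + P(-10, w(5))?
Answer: 126082091/39890 ≈ 3160.7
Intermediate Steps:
w(l) = 1/(2*l)
P(r, d) = d + d*r
Y = -27039/19945 ≈ -1.3557
(Y + 3163) + P(-10, w(5)) = (-27039/19945 + 3163) + ((½)/5)*(1 - 10) = 63058996/19945 + ((½)*(⅕))*(-9) = 63058996/19945 + (⅒)*(-9) = 63058996/19945 - 9/10 = 126082091/39890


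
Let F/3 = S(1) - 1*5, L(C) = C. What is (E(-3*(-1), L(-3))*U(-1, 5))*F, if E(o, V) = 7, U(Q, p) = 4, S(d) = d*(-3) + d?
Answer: -588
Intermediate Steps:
S(d) = -2*d (S(d) = -3*d + d = -2*d)
F = -21 (F = 3*(-2*1 - 1*5) = 3*(-2 - 5) = 3*(-7) = -21)
(E(-3*(-1), L(-3))*U(-1, 5))*F = (7*4)*(-21) = 28*(-21) = -588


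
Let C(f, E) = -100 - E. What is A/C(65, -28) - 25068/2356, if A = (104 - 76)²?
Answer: -114125/5301 ≈ -21.529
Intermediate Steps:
A = 784 (A = 28² = 784)
A/C(65, -28) - 25068/2356 = 784/(-100 - 1*(-28)) - 25068/2356 = 784/(-100 + 28) - 25068*1/2356 = 784/(-72) - 6267/589 = 784*(-1/72) - 6267/589 = -98/9 - 6267/589 = -114125/5301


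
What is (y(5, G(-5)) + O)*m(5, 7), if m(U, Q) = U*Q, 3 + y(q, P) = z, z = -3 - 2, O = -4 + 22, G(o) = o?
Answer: 350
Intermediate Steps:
O = 18
z = -5
y(q, P) = -8 (y(q, P) = -3 - 5 = -8)
m(U, Q) = Q*U
(y(5, G(-5)) + O)*m(5, 7) = (-8 + 18)*(7*5) = 10*35 = 350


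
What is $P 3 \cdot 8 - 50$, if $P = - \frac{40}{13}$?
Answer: $- \frac{1610}{13} \approx -123.85$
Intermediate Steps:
$P = - \frac{40}{13}$ ($P = \left(-40\right) \frac{1}{13} = - \frac{40}{13} \approx -3.0769$)
$P 3 \cdot 8 - 50 = - \frac{40 \cdot 3 \cdot 8}{13} - 50 = \left(- \frac{40}{13}\right) 24 - 50 = - \frac{960}{13} - 50 = - \frac{1610}{13}$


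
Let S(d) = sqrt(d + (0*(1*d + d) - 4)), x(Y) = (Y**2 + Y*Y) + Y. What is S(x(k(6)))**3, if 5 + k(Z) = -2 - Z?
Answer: 321*sqrt(321) ≈ 5751.2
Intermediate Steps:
k(Z) = -7 - Z (k(Z) = -5 + (-2 - Z) = -7 - Z)
x(Y) = Y + 2*Y**2 (x(Y) = (Y**2 + Y**2) + Y = 2*Y**2 + Y = Y + 2*Y**2)
S(d) = sqrt(-4 + d) (S(d) = sqrt(d + (0*(d + d) - 4)) = sqrt(d + (0*(2*d) - 4)) = sqrt(d + (0 - 4)) = sqrt(d - 4) = sqrt(-4 + d))
S(x(k(6)))**3 = (sqrt(-4 + (-7 - 1*6)*(1 + 2*(-7 - 1*6))))**3 = (sqrt(-4 + (-7 - 6)*(1 + 2*(-7 - 6))))**3 = (sqrt(-4 - 13*(1 + 2*(-13))))**3 = (sqrt(-4 - 13*(1 - 26)))**3 = (sqrt(-4 - 13*(-25)))**3 = (sqrt(-4 + 325))**3 = (sqrt(321))**3 = 321*sqrt(321)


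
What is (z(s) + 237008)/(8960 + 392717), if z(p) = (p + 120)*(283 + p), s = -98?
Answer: 241078/401677 ≈ 0.60018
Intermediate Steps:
z(p) = (120 + p)*(283 + p)
(z(s) + 237008)/(8960 + 392717) = ((33960 + (-98)² + 403*(-98)) + 237008)/(8960 + 392717) = ((33960 + 9604 - 39494) + 237008)/401677 = (4070 + 237008)*(1/401677) = 241078*(1/401677) = 241078/401677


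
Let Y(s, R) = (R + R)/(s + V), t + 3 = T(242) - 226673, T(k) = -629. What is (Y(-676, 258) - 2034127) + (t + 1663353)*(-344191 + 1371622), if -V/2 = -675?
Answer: 497222672915315/337 ≈ 1.4754e+12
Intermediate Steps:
V = 1350 (V = -2*(-675) = 1350)
t = -227305 (t = -3 + (-629 - 226673) = -3 - 227302 = -227305)
Y(s, R) = 2*R/(1350 + s) (Y(s, R) = (R + R)/(s + 1350) = (2*R)/(1350 + s) = 2*R/(1350 + s))
(Y(-676, 258) - 2034127) + (t + 1663353)*(-344191 + 1371622) = (2*258/(1350 - 676) - 2034127) + (-227305 + 1663353)*(-344191 + 1371622) = (2*258/674 - 2034127) + 1436048*1027431 = (2*258*(1/674) - 2034127) + 1475440232688 = (258/337 - 2034127) + 1475440232688 = -685500541/337 + 1475440232688 = 497222672915315/337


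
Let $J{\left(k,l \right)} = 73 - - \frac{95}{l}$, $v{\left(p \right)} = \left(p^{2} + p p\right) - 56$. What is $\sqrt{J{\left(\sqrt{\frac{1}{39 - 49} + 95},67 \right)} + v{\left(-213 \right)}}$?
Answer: $\frac{2 \sqrt{101851390}}{67} \approx 301.26$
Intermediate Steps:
$v{\left(p \right)} = -56 + 2 p^{2}$ ($v{\left(p \right)} = \left(p^{2} + p^{2}\right) - 56 = 2 p^{2} - 56 = -56 + 2 p^{2}$)
$J{\left(k,l \right)} = 73 + \frac{95}{l}$
$\sqrt{J{\left(\sqrt{\frac{1}{39 - 49} + 95},67 \right)} + v{\left(-213 \right)}} = \sqrt{\left(73 + \frac{95}{67}\right) - \left(56 - 2 \left(-213\right)^{2}\right)} = \sqrt{\left(73 + 95 \cdot \frac{1}{67}\right) + \left(-56 + 2 \cdot 45369\right)} = \sqrt{\left(73 + \frac{95}{67}\right) + \left(-56 + 90738\right)} = \sqrt{\frac{4986}{67} + 90682} = \sqrt{\frac{6080680}{67}} = \frac{2 \sqrt{101851390}}{67}$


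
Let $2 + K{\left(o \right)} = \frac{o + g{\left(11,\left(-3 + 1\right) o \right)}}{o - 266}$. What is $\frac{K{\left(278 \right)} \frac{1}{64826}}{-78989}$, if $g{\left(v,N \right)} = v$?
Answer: $- \frac{265}{61446490968} \approx -4.3127 \cdot 10^{-9}$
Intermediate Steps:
$K{\left(o \right)} = -2 + \frac{11 + o}{-266 + o}$ ($K{\left(o \right)} = -2 + \frac{o + 11}{o - 266} = -2 + \frac{11 + o}{-266 + o}$)
$\frac{K{\left(278 \right)} \frac{1}{64826}}{-78989} = \frac{\frac{543 - 278}{-266 + 278} \cdot \frac{1}{64826}}{-78989} = \frac{543 - 278}{12} \cdot \frac{1}{64826} \left(- \frac{1}{78989}\right) = \frac{1}{12} \cdot 265 \cdot \frac{1}{64826} \left(- \frac{1}{78989}\right) = \frac{265}{12} \cdot \frac{1}{64826} \left(- \frac{1}{78989}\right) = \frac{265}{777912} \left(- \frac{1}{78989}\right) = - \frac{265}{61446490968}$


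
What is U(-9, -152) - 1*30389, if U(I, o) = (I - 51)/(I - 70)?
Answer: -2400671/79 ≈ -30388.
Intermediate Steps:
U(I, o) = (-51 + I)/(-70 + I)
U(-9, -152) - 1*30389 = (-51 - 9)/(-70 - 9) - 1*30389 = -60/(-79) - 30389 = -1/79*(-60) - 30389 = 60/79 - 30389 = -2400671/79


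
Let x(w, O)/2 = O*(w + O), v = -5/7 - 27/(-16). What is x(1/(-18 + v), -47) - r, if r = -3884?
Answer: 15842442/1907 ≈ 8307.5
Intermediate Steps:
v = 109/112 (v = -5*1/7 - 27*(-1/16) = -5/7 + 27/16 = 109/112 ≈ 0.97321)
x(w, O) = 2*O*(O + w) (x(w, O) = 2*(O*(w + O)) = 2*(O*(O + w)) = 2*O*(O + w))
x(1/(-18 + v), -47) - r = 2*(-47)*(-47 + 1/(-18 + 109/112)) - 1*(-3884) = 2*(-47)*(-47 + 1/(-1907/112)) + 3884 = 2*(-47)*(-47 - 112/1907) + 3884 = 2*(-47)*(-89741/1907) + 3884 = 8435654/1907 + 3884 = 15842442/1907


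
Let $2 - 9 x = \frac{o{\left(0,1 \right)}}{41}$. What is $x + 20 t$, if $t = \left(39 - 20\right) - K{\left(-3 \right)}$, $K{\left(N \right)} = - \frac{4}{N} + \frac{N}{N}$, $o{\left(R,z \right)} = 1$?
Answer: $\frac{41027}{123} \approx 333.55$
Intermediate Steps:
$x = \frac{9}{41}$ ($x = \frac{2}{9} - \frac{1 \cdot \frac{1}{41}}{9} = \frac{2}{9} - \frac{1}{369} = \frac{9}{41} \approx 0.21951$)
$K{\left(N \right)} = 1 - \frac{4}{N}$ ($K{\left(N \right)} = - \frac{4}{N} + 1 = 1 - \frac{4}{N}$)
$t = \frac{50}{3}$ ($t = \left(39 - 20\right) - \frac{-4 - 3}{-3} = \left(39 - 20\right) - \left(- \frac{1}{3}\right) \left(-7\right) = 19 - \frac{7}{3} = \frac{50}{3} \approx 16.667$)
$x + 20 t = \frac{9}{41} + 20 \cdot \frac{50}{3} = \frac{9}{41} + \frac{1000}{3} = \frac{41027}{123}$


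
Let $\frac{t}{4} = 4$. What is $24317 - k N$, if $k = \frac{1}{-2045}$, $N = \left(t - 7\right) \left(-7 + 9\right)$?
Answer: $\frac{49728283}{2045} \approx 24317.0$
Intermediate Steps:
$t = 16$ ($t = 4 \cdot 4 = 16$)
$N = 18$ ($N = \left(16 - 7\right) \left(-7 + 9\right) = 9 \cdot 2 = 18$)
$k = - \frac{1}{2045} \approx -0.000489$
$24317 - k N = 24317 - \left(- \frac{1}{2045}\right) 18 = 24317 - - \frac{18}{2045} = 24317 + \frac{18}{2045} = \frac{49728283}{2045}$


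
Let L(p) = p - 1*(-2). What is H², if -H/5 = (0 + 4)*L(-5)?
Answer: 3600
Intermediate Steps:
L(p) = 2 + p (L(p) = p + 2 = 2 + p)
H = 60 (H = -5*(0 + 4)*(2 - 5) = -20*(-3) = -5*(-12) = 60)
H² = 60² = 3600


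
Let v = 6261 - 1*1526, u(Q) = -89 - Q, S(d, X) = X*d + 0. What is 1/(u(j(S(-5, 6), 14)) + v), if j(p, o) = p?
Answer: 1/4676 ≈ 0.00021386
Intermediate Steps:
S(d, X) = X*d
v = 4735 (v = 6261 - 1526 = 4735)
1/(u(j(S(-5, 6), 14)) + v) = 1/((-89 - 6*(-5)) + 4735) = 1/((-89 - 1*(-30)) + 4735) = 1/((-89 + 30) + 4735) = 1/(-59 + 4735) = 1/4676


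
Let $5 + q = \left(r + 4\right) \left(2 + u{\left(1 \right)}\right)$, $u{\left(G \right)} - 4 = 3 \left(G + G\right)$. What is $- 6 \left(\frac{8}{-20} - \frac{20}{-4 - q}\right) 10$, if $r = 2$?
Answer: $\frac{504}{71} \approx 7.0986$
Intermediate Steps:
$u{\left(G \right)} = 4 + 6 G$ ($u{\left(G \right)} = 4 + 3 \left(G + G\right) = 4 + 3 \cdot 2 G = 4 + 6 G$)
$q = 67$ ($q = -5 + \left(2 + 4\right) \left(2 + \left(4 + 6 \cdot 1\right)\right) = -5 + 6 \left(2 + \left(4 + 6\right)\right) = -5 + 6 \left(2 + 10\right) = -5 + 6 \cdot 12 = -5 + 72 = 67$)
$- 6 \left(\frac{8}{-20} - \frac{20}{-4 - q}\right) 10 = - 6 \left(\frac{8}{-20} - \frac{20}{-4 - 67}\right) 10 = - 6 \left(8 \left(- \frac{1}{20}\right) - \frac{20}{-4 - 67}\right) 10 = - 6 \left(- \frac{2}{5} - \frac{20}{-71}\right) 10 = - 6 \left(- \frac{2}{5} - - \frac{20}{71}\right) 10 = - 6 \left(- \frac{2}{5} + \frac{20}{71}\right) 10 = \left(-6\right) \left(- \frac{42}{355}\right) 10 = \frac{252}{355} \cdot 10 = \frac{504}{71}$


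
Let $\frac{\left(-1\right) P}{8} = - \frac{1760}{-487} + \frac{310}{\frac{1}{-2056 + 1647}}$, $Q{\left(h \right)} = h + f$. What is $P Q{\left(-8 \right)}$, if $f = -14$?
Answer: $- \frac{10867114720}{487} \approx -2.2314 \cdot 10^{7}$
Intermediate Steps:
$Q{\left(h \right)} = -14 + h$ ($Q{\left(h \right)} = h - 14 = -14 + h$)
$P = \frac{493959760}{487}$ ($P = - 8 \left(- \frac{1760}{-487} + \frac{310}{\frac{1}{-2056 + 1647}}\right) = - 8 \left(\left(-1760\right) \left(- \frac{1}{487}\right) + \frac{310}{\frac{1}{-409}}\right) = - 8 \left(\frac{1760}{487} + \frac{310}{- \frac{1}{409}}\right) = - 8 \left(\frac{1760}{487} + 310 \left(-409\right)\right) = - 8 \left(\frac{1760}{487} - 126790\right) = \left(-8\right) \left(- \frac{61744970}{487}\right) = \frac{493959760}{487} \approx 1.0143 \cdot 10^{6}$)
$P Q{\left(-8 \right)} = \frac{493959760 \left(-14 - 8\right)}{487} = \frac{493959760}{487} \left(-22\right) = - \frac{10867114720}{487}$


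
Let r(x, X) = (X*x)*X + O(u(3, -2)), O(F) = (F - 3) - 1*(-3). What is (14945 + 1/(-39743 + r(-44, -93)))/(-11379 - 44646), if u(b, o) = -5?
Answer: -6281443279/23547531600 ≈ -0.26676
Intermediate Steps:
O(F) = F (O(F) = (-3 + F) + 3 = F)
r(x, X) = -5 + x*X² (r(x, X) = (X*x)*X - 5 = x*X² - 5 = -5 + x*X²)
(14945 + 1/(-39743 + r(-44, -93)))/(-11379 - 44646) = (14945 + 1/(-39743 + (-5 - 44*(-93)²)))/(-11379 - 44646) = (14945 + 1/(-39743 + (-5 - 44*8649)))/(-56025) = (14945 + 1/(-39743 + (-5 - 380556)))*(-1/56025) = (14945 + 1/(-39743 - 380561))*(-1/56025) = (14945 + 1/(-420304))*(-1/56025) = (14945 - 1/420304)*(-1/56025) = (6281443279/420304)*(-1/56025) = -6281443279/23547531600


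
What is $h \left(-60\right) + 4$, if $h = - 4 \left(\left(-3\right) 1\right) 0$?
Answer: $4$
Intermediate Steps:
$h = 0$ ($h = \left(-4\right) \left(-3\right) 0 = 12 \cdot 0 = 0$)
$h \left(-60\right) + 4 = 0 \left(-60\right) + 4 = 0 + 4 = 4$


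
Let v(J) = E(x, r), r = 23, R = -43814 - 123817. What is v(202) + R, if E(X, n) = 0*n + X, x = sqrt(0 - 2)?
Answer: -167631 + I*sqrt(2) ≈ -1.6763e+5 + 1.4142*I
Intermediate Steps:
R = -167631
x = I*sqrt(2) (x = sqrt(-2) = I*sqrt(2) ≈ 1.4142*I)
E(X, n) = X (E(X, n) = 0 + X = X)
v(J) = I*sqrt(2)
v(202) + R = I*sqrt(2) - 167631 = -167631 + I*sqrt(2)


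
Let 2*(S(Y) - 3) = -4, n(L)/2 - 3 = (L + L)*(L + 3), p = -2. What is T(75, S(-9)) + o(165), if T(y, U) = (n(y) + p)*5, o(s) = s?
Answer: 117185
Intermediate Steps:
n(L) = 6 + 4*L*(3 + L) (n(L) = 6 + 2*((L + L)*(L + 3)) = 6 + 2*((2*L)*(3 + L)) = 6 + 2*(2*L*(3 + L)) = 6 + 4*L*(3 + L))
S(Y) = 1 (S(Y) = 3 + (½)*(-4) = 3 - 2 = 1)
T(y, U) = 20 + 20*y² + 60*y (T(y, U) = ((6 + 4*y² + 12*y) - 2)*5 = (4 + 4*y² + 12*y)*5 = 20 + 20*y² + 60*y)
T(75, S(-9)) + o(165) = (20 + 20*75² + 60*75) + 165 = (20 + 20*5625 + 4500) + 165 = (20 + 112500 + 4500) + 165 = 117020 + 165 = 117185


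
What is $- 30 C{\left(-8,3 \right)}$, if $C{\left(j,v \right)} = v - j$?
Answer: $-330$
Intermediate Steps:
$- 30 C{\left(-8,3 \right)} = - 30 \left(3 - -8\right) = - 30 \left(3 + 8\right) = \left(-30\right) 11 = -330$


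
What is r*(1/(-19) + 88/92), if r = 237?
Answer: 93615/437 ≈ 214.22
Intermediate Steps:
r*(1/(-19) + 88/92) = 237*(1/(-19) + 88/92) = 237*(1*(-1/19) + 88*(1/92)) = 237*(-1/19 + 22/23) = 237*(395/437) = 93615/437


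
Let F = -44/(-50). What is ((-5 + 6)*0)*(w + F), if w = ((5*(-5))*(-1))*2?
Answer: 0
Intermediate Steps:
F = 22/25 (F = -44*(-1/50) = 22/25 ≈ 0.88000)
w = 50 (w = -25*(-1)*2 = 25*2 = 50)
((-5 + 6)*0)*(w + F) = ((-5 + 6)*0)*(50 + 22/25) = (1*0)*(1272/25) = 0*(1272/25) = 0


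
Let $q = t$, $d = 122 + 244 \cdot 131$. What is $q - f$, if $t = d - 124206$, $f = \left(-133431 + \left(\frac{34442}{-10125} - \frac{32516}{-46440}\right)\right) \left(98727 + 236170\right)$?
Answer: $\frac{38910730006409539}{870750} \approx 4.4686 \cdot 10^{10}$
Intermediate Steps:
$d = 32086$ ($d = 122 + 31964 = 32086$)
$f = - \frac{38910810219899539}{870750}$ ($f = \left(-133431 + \left(34442 \left(- \frac{1}{10125}\right) - - \frac{8129}{11610}\right)\right) 334897 = \left(-133431 + \left(- \frac{34442}{10125} + \frac{8129}{11610}\right)\right) 334897 = \left(-133431 - \frac{2352337}{870750}\right) 334897 = \left(- \frac{116187395587}{870750}\right) 334897 = - \frac{38910810219899539}{870750} \approx -4.4687 \cdot 10^{10}$)
$t = -92120$ ($t = 32086 - 124206 = -92120$)
$q = -92120$
$q - f = -92120 - - \frac{38910810219899539}{870750} = -92120 + \frac{38910810219899539}{870750} = \frac{38910730006409539}{870750}$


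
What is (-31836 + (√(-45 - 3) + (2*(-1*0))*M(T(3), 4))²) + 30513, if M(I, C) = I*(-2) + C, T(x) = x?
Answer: -1371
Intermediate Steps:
M(I, C) = C - 2*I (M(I, C) = -2*I + C = C - 2*I)
(-31836 + (√(-45 - 3) + (2*(-1*0))*M(T(3), 4))²) + 30513 = (-31836 + (√(-45 - 3) + (2*(-1*0))*(4 - 2*3))²) + 30513 = (-31836 + (√(-48) + (2*0)*(4 - 6))²) + 30513 = (-31836 + (4*I*√3 + 0*(-2))²) + 30513 = (-31836 + (4*I*√3 + 0)²) + 30513 = (-31836 + (4*I*√3)²) + 30513 = (-31836 - 48) + 30513 = -31884 + 30513 = -1371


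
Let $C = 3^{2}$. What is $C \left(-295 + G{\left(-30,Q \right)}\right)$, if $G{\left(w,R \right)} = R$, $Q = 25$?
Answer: $-2430$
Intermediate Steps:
$C = 9$
$C \left(-295 + G{\left(-30,Q \right)}\right) = 9 \left(-295 + 25\right) = 9 \left(-270\right) = -2430$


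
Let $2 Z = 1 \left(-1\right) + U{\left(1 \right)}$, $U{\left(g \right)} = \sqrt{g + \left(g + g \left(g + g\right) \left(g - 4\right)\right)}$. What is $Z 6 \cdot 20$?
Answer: $-60 + 120 i \approx -60.0 + 120.0 i$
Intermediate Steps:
$U{\left(g \right)} = \sqrt{2 g + 2 g^{2} \left(-4 + g\right)}$ ($U{\left(g \right)} = \sqrt{g + \left(g + g 2 g \left(-4 + g\right)\right)} = \sqrt{g + \left(g + 2 g^{2} \left(-4 + g\right)\right)} = \sqrt{2 g + 2 g^{2} \left(-4 + g\right)}$)
$Z = - \frac{1}{2} + i$ ($Z = \frac{1 \left(-1\right) + \sqrt{2} \sqrt{1 \left(1 + 1^{2} - 4\right)}}{2} = \frac{-1 + \sqrt{2} \sqrt{1 \left(1 + 1 - 4\right)}}{2} = \frac{-1 + \sqrt{2} \sqrt{1 \left(-2\right)}}{2} = \frac{-1 + \sqrt{2} \sqrt{-2}}{2} = \frac{-1 + \sqrt{2} i \sqrt{2}}{2} = \frac{-1 + 2 i}{2} = - \frac{1}{2} + i \approx -0.5 + 1.0 i$)
$Z 6 \cdot 20 = \left(- \frac{1}{2} + i\right) 6 \cdot 20 = \left(-3 + 6 i\right) 20 = -60 + 120 i$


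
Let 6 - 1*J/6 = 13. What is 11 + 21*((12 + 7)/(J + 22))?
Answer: -179/20 ≈ -8.9500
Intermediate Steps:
J = -42 (J = 36 - 6*13 = 36 - 78 = -42)
11 + 21*((12 + 7)/(J + 22)) = 11 + 21*((12 + 7)/(-42 + 22)) = 11 + 21*(19/(-20)) = 11 + 21*(19*(-1/20)) = 11 + 21*(-19/20) = 11 - 399/20 = -179/20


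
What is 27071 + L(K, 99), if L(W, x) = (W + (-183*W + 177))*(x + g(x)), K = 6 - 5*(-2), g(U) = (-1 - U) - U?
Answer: 300571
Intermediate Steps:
g(U) = -1 - 2*U
K = 16 (K = 6 + 10 = 16)
L(W, x) = (-1 - x)*(177 - 182*W) (L(W, x) = (W + (-183*W + 177))*(x + (-1 - 2*x)) = (W + (177 - 183*W))*(-1 - x) = (177 - 182*W)*(-1 - x) = (-1 - x)*(177 - 182*W))
27071 + L(K, 99) = 27071 + (-177 - 177*99 + 182*16 + 182*16*99) = 27071 + (-177 - 17523 + 2912 + 288288) = 27071 + 273500 = 300571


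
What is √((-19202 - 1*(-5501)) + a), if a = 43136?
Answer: 29*√35 ≈ 171.57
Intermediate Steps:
√((-19202 - 1*(-5501)) + a) = √((-19202 - 1*(-5501)) + 43136) = √((-19202 + 5501) + 43136) = √(-13701 + 43136) = √29435 = 29*√35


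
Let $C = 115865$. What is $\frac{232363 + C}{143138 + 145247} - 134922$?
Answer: $- \frac{38909132742}{288385} \approx -1.3492 \cdot 10^{5}$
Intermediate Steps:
$\frac{232363 + C}{143138 + 145247} - 134922 = \frac{232363 + 115865}{143138 + 145247} - 134922 = \frac{348228}{288385} - 134922 = - \frac{38909132742}{288385}$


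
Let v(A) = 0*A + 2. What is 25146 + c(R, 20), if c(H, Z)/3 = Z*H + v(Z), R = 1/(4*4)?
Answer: 100623/4 ≈ 25156.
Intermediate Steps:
v(A) = 2 (v(A) = 0 + 2 = 2)
R = 1/16 ≈ 0.062500
c(H, Z) = 6 + 3*H*Z (c(H, Z) = 3*(Z*H + 2) = 3*(H*Z + 2) = 3*(2 + H*Z) = 6 + 3*H*Z)
25146 + c(R, 20) = 25146 + (6 + 3*(1/16)*20) = 25146 + (6 + 15/4) = 25146 + 39/4 = 100623/4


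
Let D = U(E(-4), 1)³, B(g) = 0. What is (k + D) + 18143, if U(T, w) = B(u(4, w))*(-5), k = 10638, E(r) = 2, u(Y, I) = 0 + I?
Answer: 28781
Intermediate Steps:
u(Y, I) = I
U(T, w) = 0 (U(T, w) = 0*(-5) = 0)
D = 0 (D = 0³ = 0)
(k + D) + 18143 = (10638 + 0) + 18143 = 10638 + 18143 = 28781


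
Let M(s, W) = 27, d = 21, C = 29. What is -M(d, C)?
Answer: -27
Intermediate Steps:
-M(d, C) = -1*27 = -27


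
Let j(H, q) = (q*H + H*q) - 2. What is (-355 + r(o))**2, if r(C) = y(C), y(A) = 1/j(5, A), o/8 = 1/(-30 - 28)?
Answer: 1212362761/9604 ≈ 1.2624e+5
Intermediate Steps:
j(H, q) = -2 + 2*H*q (j(H, q) = (H*q + H*q) - 2 = 2*H*q - 2 = -2 + 2*H*q)
o = -4/29 (o = 8/(-30 - 28) = 8/(-58) = 8*(-1/58) = -4/29 ≈ -0.13793)
y(A) = 1/(-2 + 10*A) (y(A) = 1/(-2 + 2*5*A) = 1/(-2 + 10*A))
r(C) = 1/(2*(-1 + 5*C))
(-355 + r(o))**2 = (-355 + 1/(2*(-1 + 5*(-4/29))))**2 = (-355 + 1/(2*(-1 - 20/29)))**2 = (-355 + 1/(2*(-49/29)))**2 = (-355 + (1/2)*(-29/49))**2 = (-355 - 29/98)**2 = (-34819/98)**2 = 1212362761/9604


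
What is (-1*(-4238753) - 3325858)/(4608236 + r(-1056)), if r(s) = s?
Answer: 182579/921436 ≈ 0.19815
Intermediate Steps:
(-1*(-4238753) - 3325858)/(4608236 + r(-1056)) = (-1*(-4238753) - 3325858)/(4608236 - 1056) = (4238753 - 3325858)/4607180 = 912895*(1/4607180) = 182579/921436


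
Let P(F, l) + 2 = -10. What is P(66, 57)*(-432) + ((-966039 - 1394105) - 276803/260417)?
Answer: -613271895123/260417 ≈ -2.3550e+6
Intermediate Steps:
P(F, l) = -12 (P(F, l) = -2 - 10 = -12)
P(66, 57)*(-432) + ((-966039 - 1394105) - 276803/260417) = -12*(-432) + ((-966039 - 1394105) - 276803/260417) = 5184 + (-2360144 - 276803*1/260417) = 5184 + (-2360144 - 276803/260417) = 5184 - 614621896851/260417 = -613271895123/260417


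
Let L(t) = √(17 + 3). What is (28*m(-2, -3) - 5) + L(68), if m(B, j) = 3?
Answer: 79 + 2*√5 ≈ 83.472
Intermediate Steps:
L(t) = 2*√5 (L(t) = √20 = 2*√5)
(28*m(-2, -3) - 5) + L(68) = (28*3 - 5) + 2*√5 = (84 - 5) + 2*√5 = 79 + 2*√5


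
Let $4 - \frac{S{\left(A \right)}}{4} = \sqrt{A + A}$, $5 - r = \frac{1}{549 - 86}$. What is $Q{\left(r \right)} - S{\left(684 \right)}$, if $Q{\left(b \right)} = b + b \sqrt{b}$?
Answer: $- \frac{5094}{463} + 24 \sqrt{38} + \frac{2314 \sqrt{1071382}}{214369} \approx 148.12$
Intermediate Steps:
$r = \frac{2314}{463}$ ($r = 5 - \frac{1}{549 - 86} = 5 - \frac{1}{463} = \frac{2314}{463} \approx 4.9978$)
$S{\left(A \right)} = 16 - 4 \sqrt{2} \sqrt{A}$ ($S{\left(A \right)} = 16 - 4 \sqrt{A + A} = 16 - 4 \sqrt{2 A} = 16 - 4 \sqrt{2} \sqrt{A}$)
$Q{\left(b \right)} = b + b^{\frac{3}{2}}$
$Q{\left(r \right)} - S{\left(684 \right)} = \left(\frac{2314}{463} + \left(\frac{2314}{463}\right)^{\frac{3}{2}}\right) - \left(16 - 4 \sqrt{2} \sqrt{684}\right) = \left(\frac{2314}{463} + \frac{2314 \sqrt{1071382}}{214369}\right) - \left(16 - 4 \sqrt{2} \cdot 6 \sqrt{19}\right) = \left(\frac{2314}{463} + \frac{2314 \sqrt{1071382}}{214369}\right) - \left(16 - 24 \sqrt{38}\right) = - \frac{5094}{463} + 24 \sqrt{38} + \frac{2314 \sqrt{1071382}}{214369}$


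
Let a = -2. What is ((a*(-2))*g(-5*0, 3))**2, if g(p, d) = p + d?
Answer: 144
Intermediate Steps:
g(p, d) = d + p
((a*(-2))*g(-5*0, 3))**2 = ((-2*(-2))*(3 - 5*0))**2 = (4*(3 + 0))**2 = (4*3)**2 = 12**2 = 144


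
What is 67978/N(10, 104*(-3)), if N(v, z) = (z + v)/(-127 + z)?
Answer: 14921171/151 ≈ 98816.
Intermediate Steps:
N(v, z) = (v + z)/(-127 + z)
67978/N(10, 104*(-3)) = 67978/(((10 + 104*(-3))/(-127 + 104*(-3)))) = 67978/(((10 - 312)/(-127 - 312))) = 67978/((-302/(-439))) = 67978/((-1/439*(-302))) = 67978/(302/439) = 67978*(439/302) = 14921171/151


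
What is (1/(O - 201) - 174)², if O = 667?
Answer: 6574452889/217156 ≈ 30275.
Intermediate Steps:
(1/(O - 201) - 174)² = (1/(667 - 201) - 174)² = (1/466 - 174)² = (-81083/466)² = 6574452889/217156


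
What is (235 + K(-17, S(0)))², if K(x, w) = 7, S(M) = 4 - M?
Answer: 58564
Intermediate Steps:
(235 + K(-17, S(0)))² = (235 + 7)² = 242² = 58564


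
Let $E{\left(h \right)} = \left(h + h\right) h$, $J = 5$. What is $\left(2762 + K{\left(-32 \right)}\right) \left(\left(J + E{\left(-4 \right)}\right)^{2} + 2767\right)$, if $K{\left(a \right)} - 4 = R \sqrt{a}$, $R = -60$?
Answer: $11440176 - 992640 i \sqrt{2} \approx 1.144 \cdot 10^{7} - 1.4038 \cdot 10^{6} i$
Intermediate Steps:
$E{\left(h \right)} = 2 h^{2}$ ($E{\left(h \right)} = 2 h h = 2 h^{2}$)
$K{\left(a \right)} = 4 - 60 \sqrt{a}$
$\left(2762 + K{\left(-32 \right)}\right) \left(\left(J + E{\left(-4 \right)}\right)^{2} + 2767\right) = \left(2762 + \left(4 - 60 \sqrt{-32}\right)\right) \left(\left(5 + 2 \left(-4\right)^{2}\right)^{2} + 2767\right) = \left(2762 + \left(4 - 60 \cdot 4 i \sqrt{2}\right)\right) \left(\left(5 + 2 \cdot 16\right)^{2} + 2767\right) = \left(2762 + \left(4 - 240 i \sqrt{2}\right)\right) \left(\left(5 + 32\right)^{2} + 2767\right) = \left(2766 - 240 i \sqrt{2}\right) \left(37^{2} + 2767\right) = \left(2766 - 240 i \sqrt{2}\right) \left(1369 + 2767\right) = \left(2766 - 240 i \sqrt{2}\right) 4136 = 11440176 - 992640 i \sqrt{2}$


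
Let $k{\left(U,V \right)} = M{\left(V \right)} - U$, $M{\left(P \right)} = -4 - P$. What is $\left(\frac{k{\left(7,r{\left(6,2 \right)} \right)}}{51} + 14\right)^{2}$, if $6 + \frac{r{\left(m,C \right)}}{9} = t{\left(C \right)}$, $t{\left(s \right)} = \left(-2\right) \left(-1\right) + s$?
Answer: $\frac{519841}{2601} \approx 199.86$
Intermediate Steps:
$t{\left(s \right)} = 2 + s$
$r{\left(m,C \right)} = -36 + 9 C$ ($r{\left(m,C \right)} = -54 + 9 \left(2 + C\right) = -54 + \left(18 + 9 C\right) = -36 + 9 C$)
$k{\left(U,V \right)} = -4 - U - V$ ($k{\left(U,V \right)} = \left(-4 - V\right) - U = -4 - U - V$)
$\left(\frac{k{\left(7,r{\left(6,2 \right)} \right)}}{51} + 14\right)^{2} = \left(\frac{-4 - 7 - \left(-36 + 9 \cdot 2\right)}{51} + 14\right)^{2} = \left(\left(-4 - 7 - \left(-36 + 18\right)\right) \frac{1}{51} + 14\right)^{2} = \left(\left(-4 - 7 - -18\right) \frac{1}{51} + 14\right)^{2} = \left(\left(-4 - 7 + 18\right) \frac{1}{51} + 14\right)^{2} = \left(7 \cdot \frac{1}{51} + 14\right)^{2} = \left(\frac{7}{51} + 14\right)^{2} = \left(\frac{721}{51}\right)^{2} = \frac{519841}{2601}$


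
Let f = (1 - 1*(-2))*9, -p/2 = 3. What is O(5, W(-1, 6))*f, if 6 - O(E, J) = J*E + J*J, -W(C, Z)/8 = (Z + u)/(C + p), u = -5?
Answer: -1350/49 ≈ -27.551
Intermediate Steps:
p = -6 (p = -2*3 = -6)
W(C, Z) = -8*(-5 + Z)/(-6 + C) (W(C, Z) = -8*(Z - 5)/(C - 6) = -8*(-5 + Z)/(-6 + C))
O(E, J) = 6 - J**2 - E*J (O(E, J) = 6 - (J*E + J*J) = 6 - (E*J + J**2) = 6 - (J**2 + E*J) = 6 + (-J**2 - E*J) = 6 - J**2 - E*J)
f = 27 (f = (1 + 2)*9 = 3*9 = 27)
O(5, W(-1, 6))*f = (6 - (8*(5 - 1*6)/(-6 - 1))**2 - 1*5*8*(5 - 1*6)/(-6 - 1))*27 = (6 - (8*(5 - 6)/(-7))**2 - 1*5*8*(5 - 6)/(-7))*27 = (6 - (8*(-1/7)*(-1))**2 - 1*5*8*(-1/7)*(-1))*27 = (6 - (8/7)**2 - 1*5*8/7)*27 = (6 - 1*64/49 - 40/7)*27 = (6 - 64/49 - 40/7)*27 = -50/49*27 = -1350/49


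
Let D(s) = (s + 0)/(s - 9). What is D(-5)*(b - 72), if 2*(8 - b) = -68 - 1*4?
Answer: -10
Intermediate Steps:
D(s) = s/(-9 + s)
b = 44 (b = 8 - (-68 - 1*4)/2 = 8 - (-68 - 4)/2 = 8 - 1/2*(-72) = 8 + 36 = 44)
D(-5)*(b - 72) = (-5/(-9 - 5))*(44 - 72) = -5/(-14)*(-28) = -5*(-1/14)*(-28) = (5/14)*(-28) = -10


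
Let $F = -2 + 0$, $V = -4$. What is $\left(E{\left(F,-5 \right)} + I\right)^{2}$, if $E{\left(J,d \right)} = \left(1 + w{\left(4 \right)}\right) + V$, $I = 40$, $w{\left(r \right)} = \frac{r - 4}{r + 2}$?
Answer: $1369$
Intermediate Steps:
$F = -2$
$w{\left(r \right)} = \frac{-4 + r}{2 + r}$
$E{\left(J,d \right)} = -3$ ($E{\left(J,d \right)} = \left(1 + \frac{-4 + 4}{2 + 4}\right) - 4 = \left(1 + \frac{1}{6} \cdot 0\right) - 4 = \left(1 + 0\right) - 4 = 1 - 4 = -3$)
$\left(E{\left(F,-5 \right)} + I\right)^{2} = \left(-3 + 40\right)^{2} = 37^{2} = 1369$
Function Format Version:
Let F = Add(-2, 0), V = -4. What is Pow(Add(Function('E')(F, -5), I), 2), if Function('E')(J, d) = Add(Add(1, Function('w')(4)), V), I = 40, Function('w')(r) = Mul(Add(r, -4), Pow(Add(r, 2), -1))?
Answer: 1369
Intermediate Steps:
F = -2
Function('w')(r) = Mul(Pow(Add(2, r), -1), Add(-4, r)) (Function('w')(r) = Mul(Add(-4, r), Pow(Add(2, r), -1)) = Mul(Pow(Add(2, r), -1), Add(-4, r)))
Function('E')(J, d) = -3 (Function('E')(J, d) = Add(Add(1, Mul(Pow(Add(2, 4), -1), Add(-4, 4))), -4) = Add(Add(1, Mul(Pow(6, -1), 0)), -4) = Add(Add(1, Mul(Rational(1, 6), 0)), -4) = Add(Add(1, 0), -4) = Add(1, -4) = -3)
Pow(Add(Function('E')(F, -5), I), 2) = Pow(Add(-3, 40), 2) = Pow(37, 2) = 1369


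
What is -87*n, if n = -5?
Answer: 435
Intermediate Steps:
-87*n = -87*(-5) = 435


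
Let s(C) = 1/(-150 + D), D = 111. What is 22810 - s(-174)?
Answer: 889591/39 ≈ 22810.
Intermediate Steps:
s(C) = -1/39 (s(C) = 1/(-150 + 111) = 1/(-39) = -1/39)
22810 - s(-174) = 22810 - 1*(-1/39) = 22810 + 1/39 = 889591/39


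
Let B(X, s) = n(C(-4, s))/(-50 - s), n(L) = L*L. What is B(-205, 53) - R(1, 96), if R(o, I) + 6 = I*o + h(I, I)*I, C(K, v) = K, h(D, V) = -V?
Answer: 939962/103 ≈ 9125.8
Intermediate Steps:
R(o, I) = -6 - I² + I*o (R(o, I) = -6 + (I*o + (-I)*I) = -6 + (I*o - I²) = -6 + (-I² + I*o) = -6 - I² + I*o)
n(L) = L²
B(X, s) = 16/(-50 - s) (B(X, s) = (-4)²/(-50 - s) = 16/(-50 - s))
B(-205, 53) - R(1, 96) = -16/(50 + 53) - (-6 - 1*96² + 96*1) = -16/103 - (-6 - 1*9216 + 96) = -16*1/103 - (-6 - 9216 + 96) = -16/103 - 1*(-9126) = -16/103 + 9126 = 939962/103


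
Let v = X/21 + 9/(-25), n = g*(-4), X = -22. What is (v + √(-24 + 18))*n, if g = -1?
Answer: -2956/525 + 4*I*√6 ≈ -5.6305 + 9.798*I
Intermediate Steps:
n = 4 (n = -1*(-4) = 4)
v = -739/525 (v = -22/21 + 9/(-25) = -22*1/21 + 9*(-1/25) = -22/21 - 9/25 = -739/525 ≈ -1.4076)
(v + √(-24 + 18))*n = (-739/525 + √(-24 + 18))*4 = (-739/525 + √(-6))*4 = (-739/525 + I*√6)*4 = -2956/525 + 4*I*√6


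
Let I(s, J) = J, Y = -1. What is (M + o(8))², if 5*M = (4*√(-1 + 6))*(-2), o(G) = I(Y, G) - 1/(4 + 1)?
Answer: 1841/25 - 624*√5/25 ≈ 17.828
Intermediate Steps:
o(G) = -⅕ + G (o(G) = G - 1/(4 + 1) = G - 1/5 = G - 1*⅕ = G - ⅕ = -⅕ + G)
M = -8*√5/5 (M = ((4*√(-1 + 6))*(-2))/5 = ((4*√5)*(-2))/5 = (-8*√5)/5 = -8*√5/5 ≈ -3.5777)
(M + o(8))² = (-8*√5/5 + (-⅕ + 8))² = (-8*√5/5 + 39/5)² = (39/5 - 8*√5/5)²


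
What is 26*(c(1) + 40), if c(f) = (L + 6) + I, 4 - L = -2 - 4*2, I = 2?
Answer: 1612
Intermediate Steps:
L = 14 (L = 4 - (-2 - 4*2) = 4 - (-2 - 1*8) = 4 - (-2 - 8) = 4 - 1*(-10) = 4 + 10 = 14)
c(f) = 22 (c(f) = (14 + 6) + 2 = 20 + 2 = 22)
26*(c(1) + 40) = 26*(22 + 40) = 26*62 = 1612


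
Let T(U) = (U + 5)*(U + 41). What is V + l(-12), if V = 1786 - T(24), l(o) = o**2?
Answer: 45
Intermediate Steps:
T(U) = (5 + U)*(41 + U)
V = -99 (V = 1786 - (205 + 24**2 + 46*24) = 1786 - (205 + 576 + 1104) = 1786 - 1*1885 = 1786 - 1885 = -99)
V + l(-12) = -99 + (-12)**2 = -99 + 144 = 45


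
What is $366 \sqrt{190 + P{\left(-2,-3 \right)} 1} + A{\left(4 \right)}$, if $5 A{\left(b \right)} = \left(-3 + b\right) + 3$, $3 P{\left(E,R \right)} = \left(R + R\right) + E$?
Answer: $\frac{4}{5} + 122 \sqrt{1686} \approx 5010.2$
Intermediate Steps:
$P{\left(E,R \right)} = \frac{E}{3} + \frac{2 R}{3}$ ($P{\left(E,R \right)} = \frac{\left(R + R\right) + E}{3} = \frac{2 R + E}{3} = \frac{E + 2 R}{3} = \frac{E}{3} + \frac{2 R}{3}$)
$A{\left(b \right)} = \frac{b}{5}$ ($A{\left(b \right)} = \frac{\left(-3 + b\right) + 3}{5} = \frac{b}{5}$)
$366 \sqrt{190 + P{\left(-2,-3 \right)} 1} + A{\left(4 \right)} = 366 \sqrt{190 + \left(\frac{1}{3} \left(-2\right) + \frac{2}{3} \left(-3\right)\right) 1} + \frac{1}{5} \cdot 4 = 366 \sqrt{190 + \left(- \frac{2}{3} - 2\right) 1} + \frac{4}{5} = 366 \sqrt{190 - \frac{8}{3}} + \frac{4}{5} = 366 \sqrt{\frac{562}{3}} + \frac{4}{5} = 366 \frac{\sqrt{1686}}{3} + \frac{4}{5} = 122 \sqrt{1686} + \frac{4}{5} = \frac{4}{5} + 122 \sqrt{1686}$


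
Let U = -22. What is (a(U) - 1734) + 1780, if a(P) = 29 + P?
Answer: 53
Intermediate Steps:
(a(U) - 1734) + 1780 = ((29 - 22) - 1734) + 1780 = (7 - 1734) + 1780 = -1727 + 1780 = 53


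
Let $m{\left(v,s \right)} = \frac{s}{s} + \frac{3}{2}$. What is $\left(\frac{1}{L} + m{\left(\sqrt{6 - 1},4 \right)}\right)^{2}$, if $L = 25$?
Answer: $\frac{16129}{2500} \approx 6.4516$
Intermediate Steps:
$m{\left(v,s \right)} = \frac{5}{2}$ ($m{\left(v,s \right)} = 1 + 3 \cdot \frac{1}{2} = 1 + \frac{3}{2} = \frac{5}{2}$)
$\left(\frac{1}{L} + m{\left(\sqrt{6 - 1},4 \right)}\right)^{2} = \left(\frac{1}{25} + \frac{5}{2}\right)^{2} = \left(\frac{127}{50}\right)^{2} = \frac{16129}{2500}$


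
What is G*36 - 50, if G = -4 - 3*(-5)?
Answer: 346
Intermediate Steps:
G = 11 (G = -4 + 15 = 11)
G*36 - 50 = 11*36 - 50 = 396 - 50 = 346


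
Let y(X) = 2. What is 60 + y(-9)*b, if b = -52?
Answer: -44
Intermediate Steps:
60 + y(-9)*b = 60 + 2*(-52) = 60 - 104 = -44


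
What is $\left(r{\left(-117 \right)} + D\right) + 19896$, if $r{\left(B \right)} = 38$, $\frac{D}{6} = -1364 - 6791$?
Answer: $-28996$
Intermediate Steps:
$D = -48930$ ($D = 6 \left(-1364 - 6791\right) = 6 \left(-8155\right) = -48930$)
$\left(r{\left(-117 \right)} + D\right) + 19896 = \left(38 - 48930\right) + 19896 = -48892 + 19896 = -28996$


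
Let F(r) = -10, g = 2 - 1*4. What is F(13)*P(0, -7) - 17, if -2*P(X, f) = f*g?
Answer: 53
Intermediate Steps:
g = -2 (g = 2 - 4 = -2)
P(X, f) = f (P(X, f) = -f*(-2)/2 = -(-1)*f = f)
F(13)*P(0, -7) - 17 = -10*(-7) - 17 = 70 - 17 = 53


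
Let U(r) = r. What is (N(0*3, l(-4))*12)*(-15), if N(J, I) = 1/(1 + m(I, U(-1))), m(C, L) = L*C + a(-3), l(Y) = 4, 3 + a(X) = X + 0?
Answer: 20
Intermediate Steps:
a(X) = -3 + X (a(X) = -3 + (X + 0) = -3 + X)
m(C, L) = -6 + C*L (m(C, L) = L*C + (-3 - 3) = C*L - 6 = -6 + C*L)
N(J, I) = 1/(-5 - I) (N(J, I) = 1/(1 + (-6 + I*(-1))) = 1/(1 + (-6 - I)) = 1/(-5 - I))
(N(0*3, l(-4))*12)*(-15) = (12/(-5 - 1*4))*(-15) = (12/(-5 - 4))*(-15) = (12/(-9))*(-15) = -1/9*12*(-15) = -4/3*(-15) = 20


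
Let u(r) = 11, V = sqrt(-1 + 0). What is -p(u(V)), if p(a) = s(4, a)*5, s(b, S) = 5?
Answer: -25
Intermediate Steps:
V = I (V = sqrt(-1) = I ≈ 1.0*I)
p(a) = 25 (p(a) = 5*5 = 25)
-p(u(V)) = -1*25 = -25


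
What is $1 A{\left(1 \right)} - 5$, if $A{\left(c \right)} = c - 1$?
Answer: $-5$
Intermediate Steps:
$A{\left(c \right)} = -1 + c$
$1 A{\left(1 \right)} - 5 = 1 \left(-1 + 1\right) - 5 = 1 \cdot 0 - 5 = 0 - 5 = -5$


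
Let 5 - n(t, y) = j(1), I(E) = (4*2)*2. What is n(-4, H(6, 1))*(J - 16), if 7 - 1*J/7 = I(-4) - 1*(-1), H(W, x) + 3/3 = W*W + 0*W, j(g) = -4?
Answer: -774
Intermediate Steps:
H(W, x) = -1 + W² (H(W, x) = -1 + (W*W + 0*W) = -1 + (W² + 0) = -1 + W²)
I(E) = 16 (I(E) = 8*2 = 16)
J = -70 (J = 49 - 7*(16 - 1*(-1)) = 49 - 7*(16 + 1) = 49 - 7*17 = 49 - 119 = -70)
n(t, y) = 9 (n(t, y) = 5 - 1*(-4) = 5 + 4 = 9)
n(-4, H(6, 1))*(J - 16) = 9*(-70 - 16) = 9*(-86) = -774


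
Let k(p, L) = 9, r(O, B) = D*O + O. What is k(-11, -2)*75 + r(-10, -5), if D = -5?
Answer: 715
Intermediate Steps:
r(O, B) = -4*O (r(O, B) = -5*O + O = -4*O)
k(-11, -2)*75 + r(-10, -5) = 9*75 - 4*(-10) = 675 + 40 = 715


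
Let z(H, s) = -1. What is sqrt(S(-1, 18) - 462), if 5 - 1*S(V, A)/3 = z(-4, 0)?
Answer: 2*I*sqrt(111) ≈ 21.071*I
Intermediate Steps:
S(V, A) = 18 (S(V, A) = 15 - 3*(-1) = 15 + 3 = 18)
sqrt(S(-1, 18) - 462) = sqrt(18 - 462) = sqrt(-444) = 2*I*sqrt(111)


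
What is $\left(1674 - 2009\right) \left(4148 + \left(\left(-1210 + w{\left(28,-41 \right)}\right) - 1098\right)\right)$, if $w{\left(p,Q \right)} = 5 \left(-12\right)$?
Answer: $-596300$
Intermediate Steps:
$w{\left(p,Q \right)} = -60$
$\left(1674 - 2009\right) \left(4148 + \left(\left(-1210 + w{\left(28,-41 \right)}\right) - 1098\right)\right) = \left(1674 - 2009\right) \left(4148 - 2368\right) = - 335 \left(4148 - 2368\right) = \left(-335\right) 1780 = -596300$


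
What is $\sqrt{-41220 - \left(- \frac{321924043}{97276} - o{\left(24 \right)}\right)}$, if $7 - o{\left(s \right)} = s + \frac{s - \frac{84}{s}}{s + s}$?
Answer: $\frac{i \sqrt{12920350547455590}}{583656} \approx 194.75 i$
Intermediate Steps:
$o{\left(s \right)} = 7 - s - \frac{s - \frac{84}{s}}{2 s}$ ($o{\left(s \right)} = 7 - \left(s + \frac{s - \frac{84}{s}}{s + s}\right) = 7 - \left(s + \frac{s - \frac{84}{s}}{2 s}\right) = 7 - s - \frac{s - \frac{84}{s}}{2 s}$)
$\sqrt{-41220 - \left(- \frac{321924043}{97276} - o{\left(24 \right)}\right)} = \sqrt{-41220 + \left(\left(\left(\frac{13}{2} - 24 + \frac{42}{576}\right) + \frac{156793}{-97276}\right) - -3311\right)} = \sqrt{-41220 + \left(\left(\left(\frac{13}{2} - 24 + 42 \cdot \frac{1}{576}\right) + 156793 \left(- \frac{1}{97276}\right)\right) + 3311\right)} = \sqrt{-41220 + \left(\left(\left(\frac{13}{2} - 24 + \frac{7}{96}\right) - \frac{156793}{97276}\right) + 3311\right)} = \sqrt{-41220 + \left(\left(- \frac{1673}{96} - \frac{156793}{97276}\right) + 3311\right)} = \sqrt{-41220 + \left(- \frac{44448719}{2334624} + 3311\right)} = \sqrt{-41220 + \frac{7685491345}{2334624}} = \sqrt{- \frac{88547709935}{2334624}} = \frac{i \sqrt{12920350547455590}}{583656}$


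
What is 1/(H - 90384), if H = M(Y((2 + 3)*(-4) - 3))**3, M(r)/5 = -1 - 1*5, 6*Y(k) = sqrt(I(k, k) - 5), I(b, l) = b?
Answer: -1/117384 ≈ -8.5190e-6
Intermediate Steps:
Y(k) = sqrt(-5 + k)/6 (Y(k) = sqrt(k - 5)/6 = sqrt(-5 + k)/6)
M(r) = -30 (M(r) = 5*(-1 - 1*5) = 5*(-1 - 5) = 5*(-6) = -30)
H = -27000 (H = (-30)**3 = -27000)
1/(H - 90384) = 1/(-27000 - 90384) = 1/(-117384) = -1/117384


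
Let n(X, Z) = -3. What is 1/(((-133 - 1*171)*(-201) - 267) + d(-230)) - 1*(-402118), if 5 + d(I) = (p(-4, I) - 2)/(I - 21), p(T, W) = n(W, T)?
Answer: 6139874197017/15268837 ≈ 4.0212e+5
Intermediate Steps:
p(T, W) = -3
d(I) = -5 - 5/(-21 + I) (d(I) = -5 + (-3 - 2)/(I - 21) = -5 - 5/(-21 + I))
1/(((-133 - 1*171)*(-201) - 267) + d(-230)) - 1*(-402118) = 1/(((-133 - 1*171)*(-201) - 267) + 5*(20 - 1*(-230))/(-21 - 230)) - 1*(-402118) = 1/(((-133 - 171)*(-201) - 267) + 5*(20 + 230)/(-251)) + 402118 = 1/((-304*(-201) - 267) + 5*(-1/251)*250) + 402118 = 1/((61104 - 267) - 1250/251) + 402118 = 1/(60837 - 1250/251) + 402118 = 1/(15268837/251) + 402118 = 251/15268837 + 402118 = 6139874197017/15268837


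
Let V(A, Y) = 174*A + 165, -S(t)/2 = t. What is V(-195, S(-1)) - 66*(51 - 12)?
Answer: -36339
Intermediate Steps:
S(t) = -2*t
V(A, Y) = 165 + 174*A
V(-195, S(-1)) - 66*(51 - 12) = (165 + 174*(-195)) - 66*(51 - 12) = (165 - 33930) - 66*39 = -33765 - 1*2574 = -33765 - 2574 = -36339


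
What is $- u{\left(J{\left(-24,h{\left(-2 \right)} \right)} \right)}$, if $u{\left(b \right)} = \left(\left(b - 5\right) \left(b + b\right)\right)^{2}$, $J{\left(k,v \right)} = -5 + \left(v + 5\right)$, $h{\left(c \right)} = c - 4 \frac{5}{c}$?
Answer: $-2304$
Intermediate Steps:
$h{\left(c \right)} = c - \frac{20}{c}$
$J{\left(k,v \right)} = v$ ($J{\left(k,v \right)} = -5 + \left(5 + v\right) = v$)
$u{\left(b \right)} = 4 b^{2} \left(-5 + b\right)^{2}$ ($u{\left(b \right)} = \left(\left(-5 + b\right) 2 b\right)^{2} = \left(2 b \left(-5 + b\right)\right)^{2} = 4 b^{2} \left(-5 + b\right)^{2}$)
$- u{\left(J{\left(-24,h{\left(-2 \right)} \right)} \right)} = - 4 \left(-2 - \frac{20}{-2}\right)^{2} \left(-5 - \left(2 + \frac{20}{-2}\right)\right)^{2} = - 4 \left(-2 - -10\right)^{2} \left(-5 - -8\right)^{2} = - 4 \left(-2 + 10\right)^{2} \left(-5 + \left(-2 + 10\right)\right)^{2} = - 4 \cdot 8^{2} \left(-5 + 8\right)^{2} = - 4 \cdot 64 \cdot 3^{2} = - 4 \cdot 64 \cdot 9 = \left(-1\right) 2304 = -2304$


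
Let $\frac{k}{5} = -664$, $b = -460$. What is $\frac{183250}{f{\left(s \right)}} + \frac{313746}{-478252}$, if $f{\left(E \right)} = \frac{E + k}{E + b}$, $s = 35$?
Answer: $\frac{3724583291939}{157105782} \approx 23708.0$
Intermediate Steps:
$k = -3320$ ($k = 5 \left(-664\right) = -3320$)
$f{\left(E \right)} = \frac{-3320 + E}{-460 + E}$ ($f{\left(E \right)} = \frac{E - 3320}{E - 460} = \frac{-3320 + E}{-460 + E}$)
$\frac{183250}{f{\left(s \right)}} + \frac{313746}{-478252} = \frac{183250}{\frac{1}{-460 + 35} \left(-3320 + 35\right)} + \frac{313746}{-478252} = \frac{183250}{\frac{1}{-425} \left(-3285\right)} + 313746 \left(- \frac{1}{478252}\right) = \frac{183250}{\left(- \frac{1}{425}\right) \left(-3285\right)} - \frac{156873}{239126} = \frac{183250}{\frac{657}{85}} - \frac{156873}{239126} = 183250 \cdot \frac{85}{657} - \frac{156873}{239126} = \frac{15576250}{657} - \frac{156873}{239126} = \frac{3724583291939}{157105782}$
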